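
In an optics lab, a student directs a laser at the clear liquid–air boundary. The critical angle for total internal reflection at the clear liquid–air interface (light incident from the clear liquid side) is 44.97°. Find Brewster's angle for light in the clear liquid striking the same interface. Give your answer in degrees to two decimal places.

θ_B ≈ 35.25°

At the critical angle sin θ_c = n₂/n₁, giving n₂/n₁ = sin 44.97° = 0.7067.
Then tan θ_B = n₂/n₁ = 0.7067, so θ_B = arctan 0.7067 = 35.25°.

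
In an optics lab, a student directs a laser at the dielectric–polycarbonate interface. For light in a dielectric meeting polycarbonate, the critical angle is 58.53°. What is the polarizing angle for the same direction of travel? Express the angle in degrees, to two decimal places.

At the critical angle sin θ_c = n₂/n₁, giving n₂/n₁ = sin 58.53° = 0.8529.
Then tan θ_B = n₂/n₁ = 0.8529, so θ_B = arctan 0.8529 = 40.46°.

θ_B ≈ 40.46°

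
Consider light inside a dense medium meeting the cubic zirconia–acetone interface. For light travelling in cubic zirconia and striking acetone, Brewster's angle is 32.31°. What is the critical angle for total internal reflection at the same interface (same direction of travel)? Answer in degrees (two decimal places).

θ_c ≈ 39.23°

From Brewster, n₂/n₁ = tan θ_B = tan 32.31° = 0.6324.
Then sin θ_c = n₂/n₁ = 0.6324, so θ_c = arcsin 0.6324 = 39.23°.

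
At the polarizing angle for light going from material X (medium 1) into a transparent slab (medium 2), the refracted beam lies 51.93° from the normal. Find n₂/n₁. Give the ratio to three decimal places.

θ_B + θ_t = 90°, so θ_B = 90° − 51.93° = 38.07°.
tan θ_B = n₂/n₁, so n₂/n₁ = tan 38.07° = 0.783.

n₂/n₁ ≈ 0.783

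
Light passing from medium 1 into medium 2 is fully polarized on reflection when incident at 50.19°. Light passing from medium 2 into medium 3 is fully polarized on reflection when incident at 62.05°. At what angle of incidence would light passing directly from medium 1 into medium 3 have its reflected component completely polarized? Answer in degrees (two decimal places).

n₂/n₁ = tan 50.19° = 1.1998 and n₃/n₂ = tan 62.05° = 1.8847.
n₃/n₁ = 2.2613. Then tan θ_B(1→3) = n₃/n₁, so θ_B(1→3) = arctan(2.2613) = 66.14°.

θ_B ≈ 66.14°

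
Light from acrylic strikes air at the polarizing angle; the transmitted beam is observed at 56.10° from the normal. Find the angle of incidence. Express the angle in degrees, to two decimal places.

θ_B ≈ 33.90°

Brewster's condition makes the reflected and refracted beams perpendicular: θ_B + θ_t = 90°.
θ_B = 90° − 56.10° = 33.90°.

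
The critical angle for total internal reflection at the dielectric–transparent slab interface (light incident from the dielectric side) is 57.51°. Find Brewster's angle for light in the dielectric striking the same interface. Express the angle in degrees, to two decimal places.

θ_B ≈ 40.15°

sin θ_c = n₂/n₁, so n₂/n₁ = sin 57.51° = 0.8435.
Brewster: tan θ_B = n₂/n₁ = 0.8435.
θ_B = arctan(0.8435) = 40.15°.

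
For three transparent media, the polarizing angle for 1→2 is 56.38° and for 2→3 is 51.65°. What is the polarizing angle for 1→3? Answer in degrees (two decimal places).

tan θ_B(1→2) = n₂/n₁ = tan 56.38° = 1.5040.
tan θ_B(2→3) = n₃/n₂ = tan 51.65° = 1.2640.
So n₃/n₁ = (n₂/n₁)(n₃/n₂) = 1.5040 × 1.2640 = 1.9010.
θ_B(1→3) = arctan(1.9010) = 62.25°.

θ_B ≈ 62.25°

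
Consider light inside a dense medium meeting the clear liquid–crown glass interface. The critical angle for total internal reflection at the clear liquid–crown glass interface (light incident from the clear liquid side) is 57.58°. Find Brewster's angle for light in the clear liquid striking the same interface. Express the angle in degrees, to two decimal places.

n₂/n₁ = sin θ_c = sin 57.58° = 0.8441.
tan θ_B equals the same ratio, so θ_B = arctan(0.8441) = 40.17°.

θ_B ≈ 40.17°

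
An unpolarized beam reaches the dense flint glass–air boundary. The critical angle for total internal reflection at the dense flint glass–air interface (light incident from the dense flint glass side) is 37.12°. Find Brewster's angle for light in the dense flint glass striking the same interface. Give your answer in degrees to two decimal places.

At the critical angle sin θ_c = n₂/n₁, giving n₂/n₁ = sin 37.12° = 0.6035.
Then tan θ_B = n₂/n₁ = 0.6035, so θ_B = arctan 0.6035 = 31.11°.

θ_B ≈ 31.11°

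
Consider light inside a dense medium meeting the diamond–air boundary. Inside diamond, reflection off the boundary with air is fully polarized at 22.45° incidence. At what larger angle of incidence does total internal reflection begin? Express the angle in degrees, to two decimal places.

θ_c ≈ 24.41°

tan θ_B = n₂/n₁ = tan 22.45° = 0.4132.
Total internal reflection: sin θ_c = n₂/n₁ = 0.4132.
θ_c = arcsin(0.4132) = 24.41°.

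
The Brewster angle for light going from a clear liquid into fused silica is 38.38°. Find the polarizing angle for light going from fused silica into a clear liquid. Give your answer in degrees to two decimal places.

θ_B' ≈ 51.62°

The two Brewster angles are complementary: θ_B' = 90° − θ_B = 90° − 38.38° = 51.62°.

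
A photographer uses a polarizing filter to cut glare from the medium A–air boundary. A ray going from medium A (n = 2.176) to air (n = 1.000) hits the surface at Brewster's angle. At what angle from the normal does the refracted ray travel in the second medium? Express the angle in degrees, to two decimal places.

θ_B = arctan(n₂/n₁) = arctan(1.000/2.176) = 24.68°.
At Brewster's angle the reflected and refracted rays are perpendicular, so θ_t = 90° − θ_B = 90° − 24.68° = 65.32°.

θ_t ≈ 65.32°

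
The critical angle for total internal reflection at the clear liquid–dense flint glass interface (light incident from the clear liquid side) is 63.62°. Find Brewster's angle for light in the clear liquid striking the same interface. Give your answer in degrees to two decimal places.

n₂/n₁ = sin θ_c = sin 63.62° = 0.8959.
tan θ_B equals the same ratio, so θ_B = arctan(0.8959) = 41.86°.

θ_B ≈ 41.86°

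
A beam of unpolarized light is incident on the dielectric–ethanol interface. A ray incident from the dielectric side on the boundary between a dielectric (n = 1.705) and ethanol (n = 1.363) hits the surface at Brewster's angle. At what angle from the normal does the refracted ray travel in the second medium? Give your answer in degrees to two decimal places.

θ_t ≈ 51.36°

tan θ_B = n₂/n₁ = 1.363/1.705 = 0.7994, so θ_B = 38.64°.
The refracted ray is perpendicular to the reflected ray, so θ_t = 90° − θ_B = 51.36°.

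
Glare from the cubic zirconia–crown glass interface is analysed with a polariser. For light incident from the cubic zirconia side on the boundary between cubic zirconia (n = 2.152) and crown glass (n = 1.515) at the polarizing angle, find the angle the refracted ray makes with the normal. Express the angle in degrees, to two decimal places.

θ_B = arctan(n₂/n₁) = arctan(1.515/2.152) = 35.15°.
At Brewster's angle the reflected and refracted rays are perpendicular, so θ_t = 90° − θ_B = 90° − 35.15° = 54.85°.

θ_t ≈ 54.85°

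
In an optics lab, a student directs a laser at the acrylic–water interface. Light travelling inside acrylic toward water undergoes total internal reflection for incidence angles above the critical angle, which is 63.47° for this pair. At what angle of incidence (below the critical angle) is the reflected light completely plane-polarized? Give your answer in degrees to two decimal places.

θ_B ≈ 41.82°

At the critical angle sin θ_c = n₂/n₁, giving n₂/n₁ = sin 63.47° = 0.8947.
Then tan θ_B = n₂/n₁ = 0.8947, so θ_B = arctan 0.8947 = 41.82°.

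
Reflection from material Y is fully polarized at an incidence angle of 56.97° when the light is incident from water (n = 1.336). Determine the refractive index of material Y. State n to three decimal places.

n ≈ 2.055

At the polarizing angle, tan θ_B = n₂/n₁ with n₁ on the incident side (water) and n₂ on the transmitted side (material Y).
n₂ = n₁ tan θ_B = 1.336 × tan 56.97° = 2.055.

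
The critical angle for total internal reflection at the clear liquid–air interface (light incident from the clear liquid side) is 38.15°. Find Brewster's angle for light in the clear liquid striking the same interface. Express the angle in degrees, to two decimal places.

θ_B ≈ 31.70°

n₂/n₁ = sin θ_c = sin 38.15° = 0.6177.
tan θ_B equals the same ratio, so θ_B = arctan(0.6177) = 31.70°.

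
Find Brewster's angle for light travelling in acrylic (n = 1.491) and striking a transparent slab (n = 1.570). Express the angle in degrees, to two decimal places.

At Brewster's angle the reflected and refracted rays are perpendicular, which with Snell's law gives tan θ_B = n₂/n₁.
Brewster's condition: tan θ_B = n₂/n₁ = 1.570/1.491 = 1.0530.
θ_B = arctan(1.0530) = 46.48°.

θ_B ≈ 46.48°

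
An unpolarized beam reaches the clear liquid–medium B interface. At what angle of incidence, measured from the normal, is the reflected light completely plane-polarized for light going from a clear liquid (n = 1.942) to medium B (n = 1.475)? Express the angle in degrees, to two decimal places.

Here n₂/n₁ = 1.475/1.942 = 0.7595, and Brewster's law gives tan θ_B = n₂/n₁. Taking the arctangent, θ_B = 37.22°.

θ_B ≈ 37.22°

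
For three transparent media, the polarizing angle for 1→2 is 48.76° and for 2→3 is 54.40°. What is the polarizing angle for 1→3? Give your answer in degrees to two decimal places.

Each Brewster angle gives a ratio: n₂/n₁ = tan 48.76° = 1.1407, n₃/n₂ = tan 54.40° = 1.3968.
Multiplying, n₃/n₁ = 1.1407 × 1.3968 = 1.5933, and θ_B(1→3) = arctan 1.5933 = 57.89°.

θ_B ≈ 57.89°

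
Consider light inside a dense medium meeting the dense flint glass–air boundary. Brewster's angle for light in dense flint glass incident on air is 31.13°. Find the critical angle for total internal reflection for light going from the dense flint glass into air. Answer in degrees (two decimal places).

From Brewster, n₂/n₁ = tan θ_B = tan 31.13° = 0.6040.
Then sin θ_c = n₂/n₁ = 0.6040, so θ_c = arcsin 0.6040 = 37.15°.

θ_c ≈ 37.15°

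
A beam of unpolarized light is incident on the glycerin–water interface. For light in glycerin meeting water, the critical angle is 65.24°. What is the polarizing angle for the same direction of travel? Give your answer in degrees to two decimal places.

θ_B ≈ 42.24°

n₂/n₁ = sin θ_c = sin 65.24° = 0.9081.
tan θ_B equals the same ratio, so θ_B = arctan(0.9081) = 42.24°.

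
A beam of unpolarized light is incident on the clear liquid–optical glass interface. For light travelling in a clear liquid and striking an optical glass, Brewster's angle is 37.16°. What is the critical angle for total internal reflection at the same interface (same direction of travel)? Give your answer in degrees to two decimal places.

From Brewster, n₂/n₁ = tan θ_B = tan 37.16° = 0.7579.
Then sin θ_c = n₂/n₁ = 0.7579, so θ_c = arcsin 0.7579 = 49.28°.

θ_c ≈ 49.28°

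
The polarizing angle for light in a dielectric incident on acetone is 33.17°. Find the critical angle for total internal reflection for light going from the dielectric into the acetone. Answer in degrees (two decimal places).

From Brewster, n₂/n₁ = tan θ_B = tan 33.17° = 0.6536.
Then sin θ_c = n₂/n₁ = 0.6536, so θ_c = arcsin 0.6536 = 40.82°.

θ_c ≈ 40.82°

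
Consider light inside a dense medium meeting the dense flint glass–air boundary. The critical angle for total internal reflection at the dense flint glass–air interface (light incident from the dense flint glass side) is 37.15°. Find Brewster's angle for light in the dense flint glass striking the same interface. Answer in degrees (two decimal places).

θ_B ≈ 31.13°

n₂/n₁ = sin θ_c = sin 37.15° = 0.6039.
tan θ_B equals the same ratio, so θ_B = arctan(0.6039) = 31.13°.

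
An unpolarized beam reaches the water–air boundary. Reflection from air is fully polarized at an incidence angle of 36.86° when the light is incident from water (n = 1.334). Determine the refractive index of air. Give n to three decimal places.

At the polarizing angle, tan θ_B = n₂/n₁ with n₁ on the incident side (water) and n₂ on the transmitted side (air).
n₂ = n₁ tan θ_B = 1.334 × tan 36.86° = 1.000.

n ≈ 1.000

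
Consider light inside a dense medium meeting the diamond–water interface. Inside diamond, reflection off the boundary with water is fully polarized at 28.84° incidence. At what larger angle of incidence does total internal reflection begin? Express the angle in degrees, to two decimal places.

θ_c ≈ 33.41°

n₂/n₁ = tan 28.84° = 0.5507; the critical angle satisfies sin θ_c = n₂/n₁.
θ_c = arcsin(0.5507) = 33.41°.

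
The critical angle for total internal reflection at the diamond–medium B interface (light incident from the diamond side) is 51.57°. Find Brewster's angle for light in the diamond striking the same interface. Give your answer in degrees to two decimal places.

θ_B ≈ 38.07°

sin θ_c = n₂/n₁, so n₂/n₁ = sin 51.57° = 0.7834.
Brewster: tan θ_B = n₂/n₁ = 0.7834.
θ_B = arctan(0.7834) = 38.07°.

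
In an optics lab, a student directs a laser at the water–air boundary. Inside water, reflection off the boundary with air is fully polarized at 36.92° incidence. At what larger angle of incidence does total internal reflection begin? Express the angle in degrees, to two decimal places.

n₂/n₁ = tan 36.92° = 0.7514; the critical angle satisfies sin θ_c = n₂/n₁.
θ_c = arcsin(0.7514) = 48.71°.

θ_c ≈ 48.71°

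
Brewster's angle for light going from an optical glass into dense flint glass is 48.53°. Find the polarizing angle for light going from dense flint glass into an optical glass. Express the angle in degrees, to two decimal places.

The two Brewster angles are complementary: θ_B' = 90° − θ_B = 90° − 48.53° = 41.47°.

θ_B' ≈ 41.47°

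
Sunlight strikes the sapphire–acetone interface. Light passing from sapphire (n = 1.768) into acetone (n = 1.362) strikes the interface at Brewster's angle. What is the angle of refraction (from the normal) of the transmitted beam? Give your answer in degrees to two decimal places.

θ_t ≈ 52.39°

tan θ_B = n₂/n₁ = 1.362/1.768 = 0.7704, so θ_B = 37.61°.
At Brewster's angle the reflected and refracted rays are perpendicular, so θ_t = 90° − θ_B = 90° − 37.61° = 52.39°.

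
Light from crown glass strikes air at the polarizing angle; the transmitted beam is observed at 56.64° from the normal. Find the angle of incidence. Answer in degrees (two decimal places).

Brewster's condition makes the reflected and refracted beams perpendicular: θ_B + θ_t = 90°.
θ_B = 90° − 56.64° = 33.36°.

θ_B ≈ 33.36°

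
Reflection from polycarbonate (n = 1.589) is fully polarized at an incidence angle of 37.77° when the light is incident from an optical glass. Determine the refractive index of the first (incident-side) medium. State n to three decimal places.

n ≈ 2.051

Brewster's law: tan θ_B = n₂/n₁ (light incident in an optical glass, refracted into polycarbonate).
n₁ = n₂ / tan θ_B = 1.589 / tan 37.77° = 2.051.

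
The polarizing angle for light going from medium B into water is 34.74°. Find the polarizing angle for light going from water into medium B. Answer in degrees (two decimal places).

θ_B' ≈ 55.26°

Reversing the direction swaps n₁ and n₂, so tan θ_B' = 1/tan θ_B and θ_B' = 90° − θ_B.
Hence θ_B' = 90° − 34.74° = 55.26°.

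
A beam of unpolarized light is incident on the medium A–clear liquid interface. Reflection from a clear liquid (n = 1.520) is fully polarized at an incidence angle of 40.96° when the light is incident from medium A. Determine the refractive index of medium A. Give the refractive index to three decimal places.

Brewster's law: tan θ_B = n₂/n₁ (light incident in medium A, refracted into a clear liquid).
n₁ = n₂ / tan θ_B = 1.520 / tan 40.96° = 1.751.

n ≈ 1.751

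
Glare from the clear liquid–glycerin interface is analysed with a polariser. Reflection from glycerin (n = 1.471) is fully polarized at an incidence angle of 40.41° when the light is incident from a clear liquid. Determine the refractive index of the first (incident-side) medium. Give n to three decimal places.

n ≈ 1.728

At the Brewster angle, tan θ_B = n₂/n₁ with n₁ on the incident side (a clear liquid) and n₂ on the transmitted side (glycerin).
n₁ = n₂ / tan θ_B = 1.471 / tan 40.41° = 1.728.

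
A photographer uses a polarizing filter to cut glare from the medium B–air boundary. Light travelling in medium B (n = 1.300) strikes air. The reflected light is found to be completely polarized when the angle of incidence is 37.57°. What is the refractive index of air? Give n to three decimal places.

n ≈ 1.000

Brewster's law: tan θ_B = n₂/n₁ (light incident in medium B, refracted into air).
n₂ = n₁ tan θ_B = 1.300 × tan 37.57° = 1.000.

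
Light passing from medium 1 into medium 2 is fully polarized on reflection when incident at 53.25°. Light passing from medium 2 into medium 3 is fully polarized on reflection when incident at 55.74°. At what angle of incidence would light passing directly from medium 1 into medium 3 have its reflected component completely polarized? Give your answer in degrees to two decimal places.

n₂/n₁ = tan 53.25° = 1.3392 and n₃/n₂ = tan 55.74° = 1.4681.
n₃/n₁ = 1.9661. Then tan θ_B(1→3) = n₃/n₁, so θ_B(1→3) = arctan(1.9661) = 63.04°.

θ_B ≈ 63.04°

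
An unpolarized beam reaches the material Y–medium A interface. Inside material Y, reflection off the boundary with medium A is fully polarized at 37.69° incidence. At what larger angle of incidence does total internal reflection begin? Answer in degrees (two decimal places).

From Brewster, n₂/n₁ = tan θ_B = tan 37.69° = 0.7726.
Then sin θ_c = n₂/n₁ = 0.7726, so θ_c = arcsin 0.7726 = 50.59°.

θ_c ≈ 50.59°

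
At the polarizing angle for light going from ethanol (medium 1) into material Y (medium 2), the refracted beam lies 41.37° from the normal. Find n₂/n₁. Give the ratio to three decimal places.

θ_B + θ_t = 90°, so θ_B = 90° − 41.37° = 48.63°.
Then n₂/n₁ = tan θ_B = tan 48.63° = 1.135.

n₂/n₁ ≈ 1.135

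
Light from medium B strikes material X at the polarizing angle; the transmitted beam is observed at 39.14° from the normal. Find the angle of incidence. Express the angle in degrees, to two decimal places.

θ_B ≈ 50.86°

Since the reflected and refracted rays are at right angles at the polarizing angle, θ_B + θ_t = 90°.
So θ_B = 90° − θ_t = 90° − 39.14° = 50.86°.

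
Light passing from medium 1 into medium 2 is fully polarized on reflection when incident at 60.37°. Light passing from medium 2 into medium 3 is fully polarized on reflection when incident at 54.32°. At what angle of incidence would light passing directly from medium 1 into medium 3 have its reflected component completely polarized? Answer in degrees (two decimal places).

θ_B ≈ 67.78°

n₂/n₁ = tan 60.37° = 1.7582 and n₃/n₂ = tan 54.32° = 1.3927.
So n₃/n₁ = (n₂/n₁)(n₃/n₂) = 1.7582 × 1.3927 = 2.4486.
θ_B(1→3) = arctan(2.4486) = 67.78°.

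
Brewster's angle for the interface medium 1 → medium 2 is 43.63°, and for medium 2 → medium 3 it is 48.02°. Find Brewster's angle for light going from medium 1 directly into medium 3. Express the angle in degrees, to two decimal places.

Each Brewster angle gives a ratio: n₂/n₁ = tan 43.63° = 0.9533, n₃/n₂ = tan 48.02° = 1.1114.
n₃/n₁ = 1.0595. Then tan θ_B(1→3) = n₃/n₁, so θ_B(1→3) = arctan(1.0595) = 46.65°.

θ_B ≈ 46.65°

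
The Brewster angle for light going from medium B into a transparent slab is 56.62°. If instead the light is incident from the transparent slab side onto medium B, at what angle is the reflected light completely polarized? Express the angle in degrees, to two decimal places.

Reversing the direction swaps n₁ and n₂, so tan θ_B' = 1/tan θ_B and θ_B' = 90° − θ_B.
Hence θ_B' = 90° − 56.62° = 33.38°.

θ_B' ≈ 33.38°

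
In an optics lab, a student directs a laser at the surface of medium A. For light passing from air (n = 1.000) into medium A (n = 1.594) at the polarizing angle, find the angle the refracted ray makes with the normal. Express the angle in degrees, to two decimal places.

First find Brewster's angle: tan θ_B = 1.594/1.000 = 1.5940, giving θ_B = 57.90°.
Since θ_B + θ_t = 90° at Brewster incidence, θ_t = 90° − 57.90° = 32.10°.

θ_t ≈ 32.10°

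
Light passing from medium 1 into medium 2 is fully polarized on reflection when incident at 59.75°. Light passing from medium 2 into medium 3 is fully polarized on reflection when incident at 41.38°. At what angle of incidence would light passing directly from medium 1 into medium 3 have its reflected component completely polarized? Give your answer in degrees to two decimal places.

tan θ_B(1→2) = n₂/n₁ = tan 59.75° = 1.7147.
tan θ_B(2→3) = n₃/n₂ = tan 41.38° = 0.8810.
So n₃/n₁ = (n₂/n₁)(n₃/n₂) = 1.7147 × 0.8810 = 1.5107.
θ_B(1→3) = arctan(1.5107) = 56.50°.

θ_B ≈ 56.50°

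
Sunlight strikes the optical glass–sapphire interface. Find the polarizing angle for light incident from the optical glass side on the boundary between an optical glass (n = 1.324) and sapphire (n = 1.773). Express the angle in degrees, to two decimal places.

θ_B ≈ 53.25°

The reflected p-component vanishes when tan θ_B = n₂/n₁.
tan θ_B = n₂/n₁ = 1.773/1.324 = 1.3391. Taking the arctangent, θ_B = 53.25°.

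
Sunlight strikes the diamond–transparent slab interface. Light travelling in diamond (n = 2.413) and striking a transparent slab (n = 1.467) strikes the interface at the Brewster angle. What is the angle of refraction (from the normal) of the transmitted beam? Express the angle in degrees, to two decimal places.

θ_t ≈ 58.70°

tan θ_B = n₂/n₁ = 1.467/2.413 = 0.6080, so θ_B = 31.30°.
Since θ_B + θ_t = 90° at Brewster incidence, θ_t = 90° − 31.30° = 58.70°.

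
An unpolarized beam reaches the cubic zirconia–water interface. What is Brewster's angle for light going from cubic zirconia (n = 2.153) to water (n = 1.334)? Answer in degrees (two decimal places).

θ_B ≈ 31.78°

Brewster's condition: tan θ_B = n₂/n₁ = 1.334/2.153 = 0.6196. Taking the arctangent, θ_B = 31.78°.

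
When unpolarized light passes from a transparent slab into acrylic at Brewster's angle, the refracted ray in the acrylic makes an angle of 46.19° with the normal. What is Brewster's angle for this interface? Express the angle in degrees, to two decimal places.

θ_B ≈ 43.81°

Since the reflected and refracted rays are at right angles at the polarizing angle, θ_B + θ_t = 90°.
θ_B = 90° − 46.19° = 43.81°.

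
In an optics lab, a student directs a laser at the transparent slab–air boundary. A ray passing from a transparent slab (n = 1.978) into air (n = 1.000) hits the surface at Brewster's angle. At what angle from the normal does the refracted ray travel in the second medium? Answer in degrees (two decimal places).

First find Brewster's angle: tan θ_B = 1.000/1.978 = 0.5056, giving θ_B = 26.82°.
The refracted ray is perpendicular to the reflected ray, so θ_t = 90° − θ_B = 63.18°.

θ_t ≈ 63.18°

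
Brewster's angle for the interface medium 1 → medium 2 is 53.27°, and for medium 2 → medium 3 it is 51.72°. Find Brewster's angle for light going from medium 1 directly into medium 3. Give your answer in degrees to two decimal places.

tan θ_B(1→2) = n₂/n₁ = tan 53.27° = 1.3401.
tan θ_B(2→3) = n₃/n₂ = tan 51.72° = 1.2671.
So n₃/n₁ = (n₂/n₁)(n₃/n₂) = 1.3401 × 1.2671 = 1.6981.
θ_B(1→3) = arctan(1.6981) = 59.51°.

θ_B ≈ 59.51°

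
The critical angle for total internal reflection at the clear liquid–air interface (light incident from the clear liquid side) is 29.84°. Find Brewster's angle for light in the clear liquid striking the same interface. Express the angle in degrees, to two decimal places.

θ_B ≈ 26.45°

n₂/n₁ = sin θ_c = sin 29.84° = 0.4976.
tan θ_B equals the same ratio, so θ_B = arctan(0.4976) = 26.45°.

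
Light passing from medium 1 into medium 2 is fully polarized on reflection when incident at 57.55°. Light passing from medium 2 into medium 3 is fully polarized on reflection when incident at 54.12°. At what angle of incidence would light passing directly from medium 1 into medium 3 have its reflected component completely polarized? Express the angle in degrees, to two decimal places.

Each Brewster angle gives a ratio: n₂/n₁ = tan 57.55° = 1.5727, n₃/n₂ = tan 54.12° = 1.3825.
Multiplying, n₃/n₁ = 1.5727 × 1.3825 = 2.1742, and θ_B(1→3) = arctan 2.1742 = 65.30°.

θ_B ≈ 65.30°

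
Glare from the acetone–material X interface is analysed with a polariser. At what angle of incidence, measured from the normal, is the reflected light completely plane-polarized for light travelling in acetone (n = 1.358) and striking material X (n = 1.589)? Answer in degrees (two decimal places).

The reflected p-component vanishes when tan θ_B = n₂/n₁.
Here n₂/n₁ = 1.589/1.358 = 1.1701, and Brewster's law gives tan θ_B = n₂/n₁.
θ_B = arctan(1.1701) = 49.48°.

θ_B ≈ 49.48°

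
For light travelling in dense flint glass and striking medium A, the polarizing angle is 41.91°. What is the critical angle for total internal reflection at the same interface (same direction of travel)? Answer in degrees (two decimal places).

From Brewster, n₂/n₁ = tan θ_B = tan 41.91° = 0.8976.
Then sin θ_c = n₂/n₁ = 0.8976, so θ_c = arcsin 0.8976 = 63.84°.

θ_c ≈ 63.84°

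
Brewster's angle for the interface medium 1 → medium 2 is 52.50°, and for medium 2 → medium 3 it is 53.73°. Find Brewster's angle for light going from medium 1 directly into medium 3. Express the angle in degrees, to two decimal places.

Each Brewster angle gives a ratio: n₂/n₁ = tan 52.50° = 1.3032, n₃/n₂ = tan 53.73° = 1.3628.
n₃/n₁ = 1.7761. Then tan θ_B(1→3) = n₃/n₁, so θ_B(1→3) = arctan(1.7761) = 60.62°.

θ_B ≈ 60.62°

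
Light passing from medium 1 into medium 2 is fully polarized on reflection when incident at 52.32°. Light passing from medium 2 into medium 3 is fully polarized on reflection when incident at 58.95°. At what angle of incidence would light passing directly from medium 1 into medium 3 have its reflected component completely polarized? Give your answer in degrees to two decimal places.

Each Brewster angle gives a ratio: n₂/n₁ = tan 52.32° = 1.2948, n₃/n₂ = tan 58.95° = 1.6610.
n₃/n₁ = 2.1506. Then tan θ_B(1→3) = n₃/n₁, so θ_B(1→3) = arctan(2.1506) = 65.06°.

θ_B ≈ 65.06°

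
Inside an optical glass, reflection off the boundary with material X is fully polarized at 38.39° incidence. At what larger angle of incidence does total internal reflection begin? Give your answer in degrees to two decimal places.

n₂/n₁ = tan 38.39° = 0.7923; the critical angle satisfies sin θ_c = n₂/n₁.
θ_c = arcsin(0.7923) = 52.40°.

θ_c ≈ 52.40°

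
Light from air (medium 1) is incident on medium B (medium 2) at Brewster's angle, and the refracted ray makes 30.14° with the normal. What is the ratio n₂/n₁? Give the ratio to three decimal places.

n₂/n₁ ≈ 1.722

θ_B + θ_t = 90°, so θ_B = 90° − 30.14° = 59.86°.
Then n₂/n₁ = tan θ_B = tan 59.86° = 1.722.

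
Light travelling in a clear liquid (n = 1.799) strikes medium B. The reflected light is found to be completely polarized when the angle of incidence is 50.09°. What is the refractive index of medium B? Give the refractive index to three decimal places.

At Brewster's angle, tan θ_B = n₂/n₁ with n₁ on the incident side (a clear liquid) and n₂ on the transmitted side (medium B).
n₂ = n₁ tan θ_B = 1.799 × tan 50.09° = 2.151.

n ≈ 2.151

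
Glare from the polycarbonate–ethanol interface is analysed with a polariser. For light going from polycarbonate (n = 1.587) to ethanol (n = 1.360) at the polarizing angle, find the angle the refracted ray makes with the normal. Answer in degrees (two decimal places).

tan θ_B = n₂/n₁ = 1.360/1.587 = 0.8570, so θ_B = 40.60°.
At Brewster's angle the reflected and refracted rays are perpendicular, so θ_t = 90° − θ_B = 90° − 40.60° = 49.40°.

θ_t ≈ 49.40°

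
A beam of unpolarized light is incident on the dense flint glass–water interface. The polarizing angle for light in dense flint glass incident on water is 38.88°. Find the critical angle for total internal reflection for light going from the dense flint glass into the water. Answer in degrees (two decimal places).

θ_c ≈ 53.74°

tan θ_B = n₂/n₁ = tan 38.88° = 0.8063.
Total internal reflection: sin θ_c = n₂/n₁ = 0.8063.
θ_c = arcsin(0.8063) = 53.74°.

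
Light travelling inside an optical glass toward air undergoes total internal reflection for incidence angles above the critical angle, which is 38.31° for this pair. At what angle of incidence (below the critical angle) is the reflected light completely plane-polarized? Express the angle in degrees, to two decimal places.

θ_B ≈ 31.80°

sin θ_c = n₂/n₁, so n₂/n₁ = sin 38.31° = 0.6199.
Brewster: tan θ_B = n₂/n₁ = 0.6199.
θ_B = arctan(0.6199) = 31.80°.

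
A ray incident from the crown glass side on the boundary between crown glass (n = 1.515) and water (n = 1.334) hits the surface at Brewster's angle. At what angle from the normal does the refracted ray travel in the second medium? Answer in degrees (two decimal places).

θ_t ≈ 48.64°

θ_B = arctan(n₂/n₁) = arctan(1.334/1.515) = 41.36°.
At Brewster's angle the reflected and refracted rays are perpendicular, so θ_t = 90° − θ_B = 90° − 41.36° = 48.64°.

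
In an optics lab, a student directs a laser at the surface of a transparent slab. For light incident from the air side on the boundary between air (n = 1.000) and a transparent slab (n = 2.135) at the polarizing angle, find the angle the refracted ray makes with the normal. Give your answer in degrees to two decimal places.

tan θ_B = n₂/n₁ = 2.135/1.000 = 2.1350, so θ_B = 64.90°.
The refracted ray is perpendicular to the reflected ray, so θ_t = 90° − θ_B = 25.10°.

θ_t ≈ 25.10°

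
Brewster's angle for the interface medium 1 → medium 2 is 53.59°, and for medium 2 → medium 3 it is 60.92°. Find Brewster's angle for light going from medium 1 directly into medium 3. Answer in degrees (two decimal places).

θ_B ≈ 67.70°

n₂/n₁ = tan 53.59° = 1.3559 and n₃/n₂ = tan 60.92° = 1.7981.
n₃/n₁ = 2.4380. Then tan θ_B(1→3) = n₃/n₁, so θ_B(1→3) = arctan(2.4380) = 67.70°.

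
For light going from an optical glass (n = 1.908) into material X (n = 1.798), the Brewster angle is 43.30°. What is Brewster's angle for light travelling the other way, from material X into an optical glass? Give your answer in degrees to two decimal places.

θ_B' ≈ 46.70°

The two Brewster angles are complementary: θ_B' = 90° − θ_B = 90° − 43.30° = 46.70°.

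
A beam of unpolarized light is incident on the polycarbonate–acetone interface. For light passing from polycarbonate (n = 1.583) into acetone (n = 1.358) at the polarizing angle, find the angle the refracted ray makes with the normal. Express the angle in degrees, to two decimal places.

θ_t ≈ 49.37°

θ_B = arctan(n₂/n₁) = arctan(1.358/1.583) = 40.63°.
The refracted ray is perpendicular to the reflected ray, so θ_t = 90° − θ_B = 49.37°.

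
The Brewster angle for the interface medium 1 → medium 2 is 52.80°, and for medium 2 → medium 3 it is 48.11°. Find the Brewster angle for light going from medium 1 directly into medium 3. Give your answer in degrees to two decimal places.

θ_B ≈ 55.75°

tan θ_B(1→2) = n₂/n₁ = tan 52.80° = 1.3175.
tan θ_B(2→3) = n₃/n₂ = tan 48.11° = 1.1149.
n₃/n₁ = 1.4688. Then tan θ_B(1→3) = n₃/n₁, so θ_B(1→3) = arctan(1.4688) = 55.75°.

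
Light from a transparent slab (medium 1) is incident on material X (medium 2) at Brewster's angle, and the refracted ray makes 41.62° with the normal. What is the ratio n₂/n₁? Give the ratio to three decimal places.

n₂/n₁ ≈ 1.126

θ_B + θ_t = 90°, so θ_B = 90° − 41.62° = 48.38°.
Then n₂/n₁ = tan θ_B = tan 48.38° = 1.126.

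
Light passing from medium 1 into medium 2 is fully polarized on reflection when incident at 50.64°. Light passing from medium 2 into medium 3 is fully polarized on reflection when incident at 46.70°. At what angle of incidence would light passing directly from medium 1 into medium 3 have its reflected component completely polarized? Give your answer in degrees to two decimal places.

n₂/n₁ = tan 50.64° = 1.2192 and n₃/n₂ = tan 46.70° = 1.0612.
So n₃/n₁ = (n₂/n₁)(n₃/n₂) = 1.2192 × 1.0612 = 1.2937.
θ_B(1→3) = arctan(1.2937) = 52.30°.

θ_B ≈ 52.30°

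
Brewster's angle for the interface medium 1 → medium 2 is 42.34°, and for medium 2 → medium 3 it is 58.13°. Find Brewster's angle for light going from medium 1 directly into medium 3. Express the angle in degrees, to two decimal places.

Each Brewster angle gives a ratio: n₂/n₁ = tan 42.34° = 0.9112, n₃/n₂ = tan 58.13° = 1.6084.
n₃/n₁ = 1.4656. Then tan θ_B(1→3) = n₃/n₁, so θ_B(1→3) = arctan(1.4656) = 55.69°.

θ_B ≈ 55.69°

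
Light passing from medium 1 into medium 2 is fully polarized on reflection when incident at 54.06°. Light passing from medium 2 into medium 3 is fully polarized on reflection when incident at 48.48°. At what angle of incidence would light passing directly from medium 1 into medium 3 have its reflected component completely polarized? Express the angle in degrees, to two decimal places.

n₂/n₁ = tan 54.06° = 1.3794 and n₃/n₂ = tan 48.48° = 1.1295.
So n₃/n₁ = (n₂/n₁)(n₃/n₂) = 1.3794 × 1.1295 = 1.5581.
θ_B(1→3) = arctan(1.5581) = 57.31°.

θ_B ≈ 57.31°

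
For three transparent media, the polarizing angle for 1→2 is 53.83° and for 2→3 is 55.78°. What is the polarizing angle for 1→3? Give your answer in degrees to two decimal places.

Each Brewster angle gives a ratio: n₂/n₁ = tan 53.83° = 1.3678, n₃/n₂ = tan 55.78° = 1.4704.
Multiplying, n₃/n₁ = 1.3678 × 1.4704 = 2.0112, and θ_B(1→3) = arctan 2.0112 = 63.56°.

θ_B ≈ 63.56°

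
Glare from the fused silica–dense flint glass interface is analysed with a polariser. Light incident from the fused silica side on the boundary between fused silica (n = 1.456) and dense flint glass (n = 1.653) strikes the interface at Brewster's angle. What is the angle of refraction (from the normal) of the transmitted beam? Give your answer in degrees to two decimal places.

θ_t ≈ 41.37°

θ_B = arctan(n₂/n₁) = arctan(1.653/1.456) = 48.63°.
The refracted ray is perpendicular to the reflected ray, so θ_t = 90° − θ_B = 41.37°.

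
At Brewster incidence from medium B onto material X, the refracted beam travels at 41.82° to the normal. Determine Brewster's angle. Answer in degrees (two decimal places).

θ_B ≈ 48.18°

Since the reflected and refracted rays are at right angles at the polarizing angle, θ_B + θ_t = 90°.
θ_B = 90° − 41.82° = 48.18°.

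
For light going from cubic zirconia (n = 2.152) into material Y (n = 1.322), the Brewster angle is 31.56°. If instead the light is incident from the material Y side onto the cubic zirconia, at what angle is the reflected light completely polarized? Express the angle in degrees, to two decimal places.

The two Brewster angles are complementary: θ_B' = 90° − θ_B = 90° − 31.56° = 58.44°.

θ_B' ≈ 58.44°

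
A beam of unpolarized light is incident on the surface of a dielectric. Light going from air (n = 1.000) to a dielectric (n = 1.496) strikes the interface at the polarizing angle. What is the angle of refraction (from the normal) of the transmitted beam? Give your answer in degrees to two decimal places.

θ_t ≈ 33.76°

θ_B = arctan(n₂/n₁) = arctan(1.496/1.000) = 56.24°.
At Brewster's angle the reflected and refracted rays are perpendicular, so θ_t = 90° − θ_B = 90° − 56.24° = 33.76°.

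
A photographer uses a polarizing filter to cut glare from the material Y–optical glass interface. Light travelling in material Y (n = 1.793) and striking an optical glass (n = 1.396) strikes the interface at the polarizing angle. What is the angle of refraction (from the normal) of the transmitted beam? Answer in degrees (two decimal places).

First find Brewster's angle: tan θ_B = 1.396/1.793 = 0.7786, giving θ_B = 37.90°.
Since θ_B + θ_t = 90° at Brewster incidence, θ_t = 90° − 37.90° = 52.10°.

θ_t ≈ 52.10°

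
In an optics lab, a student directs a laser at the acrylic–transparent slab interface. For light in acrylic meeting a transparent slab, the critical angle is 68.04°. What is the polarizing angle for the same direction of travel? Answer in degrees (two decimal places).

θ_B ≈ 42.84°

sin θ_c = n₂/n₁, so n₂/n₁ = sin 68.04° = 0.9274.
Brewster: tan θ_B = n₂/n₁ = 0.9274.
θ_B = arctan(0.9274) = 42.84°.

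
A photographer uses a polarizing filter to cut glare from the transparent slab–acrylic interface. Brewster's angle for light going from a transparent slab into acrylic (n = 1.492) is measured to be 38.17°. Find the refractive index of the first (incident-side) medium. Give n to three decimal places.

Brewster's law: tan θ_B = n₂/n₁ (light incident in a transparent slab, refracted into acrylic).
n₁ = n₂ / tan θ_B = 1.492 / tan 38.17° = 1.898.

n ≈ 1.898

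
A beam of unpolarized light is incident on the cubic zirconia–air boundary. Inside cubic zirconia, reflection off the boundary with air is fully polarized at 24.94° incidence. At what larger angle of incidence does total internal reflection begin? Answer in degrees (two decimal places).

tan θ_B = n₂/n₁ = tan 24.94° = 0.4650.
Total internal reflection: sin θ_c = n₂/n₁ = 0.4650.
θ_c = arcsin(0.4650) = 27.71°.

θ_c ≈ 27.71°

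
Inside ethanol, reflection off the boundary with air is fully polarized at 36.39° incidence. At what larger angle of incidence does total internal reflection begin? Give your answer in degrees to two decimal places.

n₂/n₁ = tan 36.39° = 0.7370; the critical angle satisfies sin θ_c = n₂/n₁.
θ_c = arcsin(0.7370) = 47.48°.

θ_c ≈ 47.48°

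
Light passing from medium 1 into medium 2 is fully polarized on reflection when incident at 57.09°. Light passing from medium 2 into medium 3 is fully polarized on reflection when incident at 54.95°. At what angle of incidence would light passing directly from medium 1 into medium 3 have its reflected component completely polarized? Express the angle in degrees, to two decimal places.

n₂/n₁ = tan 57.09° = 1.5452 and n₃/n₂ = tan 54.95° = 1.4255.
So n₃/n₁ = (n₂/n₁)(n₃/n₂) = 1.5452 × 1.4255 = 2.2026.
θ_B(1→3) = arctan(2.2026) = 65.58°.

θ_B ≈ 65.58°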